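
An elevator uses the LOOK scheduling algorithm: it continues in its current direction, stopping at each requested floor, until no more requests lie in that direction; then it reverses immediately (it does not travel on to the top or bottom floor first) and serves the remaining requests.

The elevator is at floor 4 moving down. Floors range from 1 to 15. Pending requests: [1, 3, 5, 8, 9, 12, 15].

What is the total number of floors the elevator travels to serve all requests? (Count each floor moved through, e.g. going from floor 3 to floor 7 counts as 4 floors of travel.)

Start at floor 4 moving down, LOOK stop order: [3, 1, 5, 8, 9, 12, 15]
  4 → 3: |3-4| = 1, total = 1
  3 → 1: |1-3| = 2, total = 3
  1 → 5: |5-1| = 4, total = 7
  5 → 8: |8-5| = 3, total = 10
  8 → 9: |9-8| = 1, total = 11
  9 → 12: |12-9| = 3, total = 14
  12 → 15: |15-12| = 3, total = 17

Answer: 17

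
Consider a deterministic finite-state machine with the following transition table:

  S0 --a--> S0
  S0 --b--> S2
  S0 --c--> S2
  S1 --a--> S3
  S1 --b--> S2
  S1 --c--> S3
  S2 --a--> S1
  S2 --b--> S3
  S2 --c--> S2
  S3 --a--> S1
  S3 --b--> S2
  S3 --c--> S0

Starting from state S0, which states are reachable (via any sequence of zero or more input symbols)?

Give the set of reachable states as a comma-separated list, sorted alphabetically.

BFS from S0:
  visit S0: S0--a-->S0 (seen), S0--b-->S2 (new), S0--c-->S2 (seen)
  visit S2: S2--a-->S1 (new), S2--b-->S3 (new), S2--c-->S2 (seen)
  visit S1: S1--a-->S3 (seen), S1--b-->S2 (seen), S1--c-->S3 (seen)
  visit S3: S3--a-->S1 (seen), S3--b-->S2 (seen), S3--c-->S0 (seen)

Answer: S0, S1, S2, S3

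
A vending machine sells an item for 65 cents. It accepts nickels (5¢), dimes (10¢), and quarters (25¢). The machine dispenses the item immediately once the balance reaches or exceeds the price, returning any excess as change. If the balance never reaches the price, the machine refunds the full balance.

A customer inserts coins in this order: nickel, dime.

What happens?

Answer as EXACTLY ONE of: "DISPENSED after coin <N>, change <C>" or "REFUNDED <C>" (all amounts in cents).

Price: 65¢
Coin 1 (nickel, 5¢): balance = 5¢
Coin 2 (dime, 10¢): balance = 15¢
All coins inserted, balance 15¢ < price 65¢ → REFUND 15¢

Answer: REFUNDED 15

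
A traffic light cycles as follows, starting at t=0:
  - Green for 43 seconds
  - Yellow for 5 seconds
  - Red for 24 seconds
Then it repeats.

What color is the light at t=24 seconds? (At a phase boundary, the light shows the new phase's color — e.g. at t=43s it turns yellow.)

Answer: green

Derivation:
Cycle length = 43 + 5 + 24 = 72s
t = 24, phase_t = 24 mod 72 = 24
24 < 43 (green end) → GREEN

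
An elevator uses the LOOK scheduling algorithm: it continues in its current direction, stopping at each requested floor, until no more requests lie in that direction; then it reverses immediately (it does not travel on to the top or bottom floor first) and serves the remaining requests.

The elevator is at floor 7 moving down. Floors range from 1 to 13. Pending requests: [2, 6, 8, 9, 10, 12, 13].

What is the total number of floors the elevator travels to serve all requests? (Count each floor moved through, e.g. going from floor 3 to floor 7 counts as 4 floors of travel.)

Answer: 16

Derivation:
Start at floor 7 moving down, LOOK stop order: [6, 2, 8, 9, 10, 12, 13]
  7 → 6: |6-7| = 1, total = 1
  6 → 2: |2-6| = 4, total = 5
  2 → 8: |8-2| = 6, total = 11
  8 → 9: |9-8| = 1, total = 12
  9 → 10: |10-9| = 1, total = 13
  10 → 12: |12-10| = 2, total = 15
  12 → 13: |13-12| = 1, total = 16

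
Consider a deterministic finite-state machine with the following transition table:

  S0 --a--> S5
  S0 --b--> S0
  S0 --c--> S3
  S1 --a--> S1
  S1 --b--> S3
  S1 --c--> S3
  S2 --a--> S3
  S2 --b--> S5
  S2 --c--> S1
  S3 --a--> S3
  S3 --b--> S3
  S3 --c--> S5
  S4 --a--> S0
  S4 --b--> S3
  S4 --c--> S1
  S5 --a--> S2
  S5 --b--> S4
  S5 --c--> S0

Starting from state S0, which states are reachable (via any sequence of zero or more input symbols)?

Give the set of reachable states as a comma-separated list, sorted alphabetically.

Answer: S0, S1, S2, S3, S4, S5

Derivation:
BFS from S0:
  visit S0: S0--a-->S5 (new), S0--b-->S0 (seen), S0--c-->S3 (new)
  visit S5: S5--a-->S2 (new), S5--b-->S4 (new), S5--c-->S0 (seen)
  visit S3: S3--a-->S3 (seen), S3--b-->S3 (seen), S3--c-->S5 (seen)
  visit S2: S2--a-->S3 (seen), S2--b-->S5 (seen), S2--c-->S1 (new)
  visit S4: S4--a-->S0 (seen), S4--b-->S3 (seen), S4--c-->S1 (seen)
  visit S1: S1--a-->S1 (seen), S1--b-->S3 (seen), S1--c-->S3 (seen)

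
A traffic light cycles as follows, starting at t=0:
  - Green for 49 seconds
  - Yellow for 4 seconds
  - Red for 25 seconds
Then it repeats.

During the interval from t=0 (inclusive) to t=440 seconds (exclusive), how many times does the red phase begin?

Answer: 5

Derivation:
Cycle = 49+4+25 = 78s
red phase starts at t = k*78 + 53 for k=0,1,2,...
Need k*78+53 < 440 → k < 4.962
k ∈ {0, ..., 4} → 5 starts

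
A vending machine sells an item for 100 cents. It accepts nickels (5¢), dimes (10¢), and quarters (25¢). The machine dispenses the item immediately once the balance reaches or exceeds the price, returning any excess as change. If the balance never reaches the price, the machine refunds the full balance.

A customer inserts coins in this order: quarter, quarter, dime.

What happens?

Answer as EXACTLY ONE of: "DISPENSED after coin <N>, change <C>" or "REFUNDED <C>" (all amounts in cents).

Price: 100¢
Coin 1 (quarter, 25¢): balance = 25¢
Coin 2 (quarter, 25¢): balance = 50¢
Coin 3 (dime, 10¢): balance = 60¢
All coins inserted, balance 60¢ < price 100¢ → REFUND 60¢

Answer: REFUNDED 60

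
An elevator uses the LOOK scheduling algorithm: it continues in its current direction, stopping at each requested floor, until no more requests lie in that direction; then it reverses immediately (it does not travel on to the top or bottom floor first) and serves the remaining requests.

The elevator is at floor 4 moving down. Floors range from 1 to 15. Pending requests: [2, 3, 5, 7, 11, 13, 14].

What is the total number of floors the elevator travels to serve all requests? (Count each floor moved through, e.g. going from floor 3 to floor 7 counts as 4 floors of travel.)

Start at floor 4 moving down, LOOK stop order: [3, 2, 5, 7, 11, 13, 14]
  4 → 3: |3-4| = 1, total = 1
  3 → 2: |2-3| = 1, total = 2
  2 → 5: |5-2| = 3, total = 5
  5 → 7: |7-5| = 2, total = 7
  7 → 11: |11-7| = 4, total = 11
  11 → 13: |13-11| = 2, total = 13
  13 → 14: |14-13| = 1, total = 14

Answer: 14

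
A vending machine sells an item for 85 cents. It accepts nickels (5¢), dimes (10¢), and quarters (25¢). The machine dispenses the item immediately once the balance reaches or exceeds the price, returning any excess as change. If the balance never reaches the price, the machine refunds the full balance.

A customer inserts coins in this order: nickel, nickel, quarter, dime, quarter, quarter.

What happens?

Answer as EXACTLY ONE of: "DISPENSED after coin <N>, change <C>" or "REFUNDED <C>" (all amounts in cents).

Answer: DISPENSED after coin 6, change 10

Derivation:
Price: 85¢
Coin 1 (nickel, 5¢): balance = 5¢
Coin 2 (nickel, 5¢): balance = 10¢
Coin 3 (quarter, 25¢): balance = 35¢
Coin 4 (dime, 10¢): balance = 45¢
Coin 5 (quarter, 25¢): balance = 70¢
Coin 6 (quarter, 25¢): balance = 95¢
  → balance >= price → DISPENSE, change = 95 - 85 = 10¢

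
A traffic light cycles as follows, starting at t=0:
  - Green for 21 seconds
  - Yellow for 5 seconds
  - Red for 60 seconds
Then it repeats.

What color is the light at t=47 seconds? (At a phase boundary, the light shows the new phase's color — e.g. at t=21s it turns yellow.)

Answer: red

Derivation:
Cycle length = 21 + 5 + 60 = 86s
t = 47, phase_t = 47 mod 86 = 47
47 >= 26 → RED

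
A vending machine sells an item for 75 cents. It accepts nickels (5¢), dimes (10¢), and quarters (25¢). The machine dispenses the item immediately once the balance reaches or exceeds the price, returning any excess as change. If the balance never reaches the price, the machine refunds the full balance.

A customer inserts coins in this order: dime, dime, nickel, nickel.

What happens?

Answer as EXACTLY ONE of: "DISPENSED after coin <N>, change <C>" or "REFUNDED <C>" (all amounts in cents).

Answer: REFUNDED 30

Derivation:
Price: 75¢
Coin 1 (dime, 10¢): balance = 10¢
Coin 2 (dime, 10¢): balance = 20¢
Coin 3 (nickel, 5¢): balance = 25¢
Coin 4 (nickel, 5¢): balance = 30¢
All coins inserted, balance 30¢ < price 75¢ → REFUND 30¢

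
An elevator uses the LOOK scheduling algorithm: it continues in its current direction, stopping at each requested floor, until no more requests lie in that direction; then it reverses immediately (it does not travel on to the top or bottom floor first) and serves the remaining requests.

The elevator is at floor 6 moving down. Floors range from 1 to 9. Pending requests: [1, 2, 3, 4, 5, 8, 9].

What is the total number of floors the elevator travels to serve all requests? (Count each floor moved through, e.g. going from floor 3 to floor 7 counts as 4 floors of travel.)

Answer: 13

Derivation:
Start at floor 6 moving down, LOOK stop order: [5, 4, 3, 2, 1, 8, 9]
  6 → 5: |5-6| = 1, total = 1
  5 → 4: |4-5| = 1, total = 2
  4 → 3: |3-4| = 1, total = 3
  3 → 2: |2-3| = 1, total = 4
  2 → 1: |1-2| = 1, total = 5
  1 → 8: |8-1| = 7, total = 12
  8 → 9: |9-8| = 1, total = 13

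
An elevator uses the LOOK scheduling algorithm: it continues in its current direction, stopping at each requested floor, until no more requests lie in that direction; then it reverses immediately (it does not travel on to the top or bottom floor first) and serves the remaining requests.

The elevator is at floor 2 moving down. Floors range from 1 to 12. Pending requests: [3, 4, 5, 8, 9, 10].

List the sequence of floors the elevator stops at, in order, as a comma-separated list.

Answer: 3, 4, 5, 8, 9, 10

Derivation:
Current: 2, moving DOWN
Serve below first (descending): []
Then reverse, serve above (ascending): [3, 4, 5, 8, 9, 10]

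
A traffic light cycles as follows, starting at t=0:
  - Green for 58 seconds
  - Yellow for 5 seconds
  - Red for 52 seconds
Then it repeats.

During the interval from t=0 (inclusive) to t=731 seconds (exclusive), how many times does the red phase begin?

Cycle = 58+5+52 = 115s
red phase starts at t = k*115 + 63 for k=0,1,2,...
Need k*115+63 < 731 → k < 5.809
k ∈ {0, ..., 5} → 6 starts

Answer: 6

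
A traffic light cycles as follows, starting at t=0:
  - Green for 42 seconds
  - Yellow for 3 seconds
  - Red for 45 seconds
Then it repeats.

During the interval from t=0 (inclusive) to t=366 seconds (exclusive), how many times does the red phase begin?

Cycle = 42+3+45 = 90s
red phase starts at t = k*90 + 45 for k=0,1,2,...
Need k*90+45 < 366 → k < 3.567
k ∈ {0, ..., 3} → 4 starts

Answer: 4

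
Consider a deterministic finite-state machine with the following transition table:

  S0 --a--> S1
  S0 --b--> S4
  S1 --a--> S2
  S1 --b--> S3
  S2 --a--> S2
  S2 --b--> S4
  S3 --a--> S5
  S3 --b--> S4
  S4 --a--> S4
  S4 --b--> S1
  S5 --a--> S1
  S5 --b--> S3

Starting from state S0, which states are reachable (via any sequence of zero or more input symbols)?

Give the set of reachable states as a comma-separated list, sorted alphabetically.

BFS from S0:
  visit S0: S0--a-->S1 (new), S0--b-->S4 (new)
  visit S1: S1--a-->S2 (new), S1--b-->S3 (new)
  visit S4: S4--a-->S4 (seen), S4--b-->S1 (seen)
  visit S2: S2--a-->S2 (seen), S2--b-->S4 (seen)
  visit S3: S3--a-->S5 (new), S3--b-->S4 (seen)
  visit S5: S5--a-->S1 (seen), S5--b-->S3 (seen)

Answer: S0, S1, S2, S3, S4, S5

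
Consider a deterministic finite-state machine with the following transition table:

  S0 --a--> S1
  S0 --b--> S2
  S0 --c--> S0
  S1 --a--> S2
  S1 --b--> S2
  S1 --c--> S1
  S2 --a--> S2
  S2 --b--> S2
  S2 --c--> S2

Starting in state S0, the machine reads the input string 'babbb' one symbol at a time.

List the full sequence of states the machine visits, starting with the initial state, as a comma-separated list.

Answer: S0, S2, S2, S2, S2, S2

Derivation:
Start: S0
  read 'b': S0 --b--> S2
  read 'a': S2 --a--> S2
  read 'b': S2 --b--> S2
  read 'b': S2 --b--> S2
  read 'b': S2 --b--> S2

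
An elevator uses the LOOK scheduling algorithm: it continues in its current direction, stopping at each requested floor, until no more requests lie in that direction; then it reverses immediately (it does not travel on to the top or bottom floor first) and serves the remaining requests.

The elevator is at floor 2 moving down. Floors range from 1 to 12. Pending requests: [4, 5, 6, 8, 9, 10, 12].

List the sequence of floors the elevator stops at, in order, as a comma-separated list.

Current: 2, moving DOWN
Serve below first (descending): []
Then reverse, serve above (ascending): [4, 5, 6, 8, 9, 10, 12]

Answer: 4, 5, 6, 8, 9, 10, 12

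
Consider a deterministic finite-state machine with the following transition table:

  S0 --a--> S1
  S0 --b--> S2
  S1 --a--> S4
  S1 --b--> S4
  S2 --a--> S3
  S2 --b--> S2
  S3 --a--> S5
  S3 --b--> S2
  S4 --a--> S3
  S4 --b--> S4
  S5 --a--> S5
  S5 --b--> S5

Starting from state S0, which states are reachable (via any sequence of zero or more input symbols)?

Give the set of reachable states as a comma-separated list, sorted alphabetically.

BFS from S0:
  visit S0: S0--a-->S1 (new), S0--b-->S2 (new)
  visit S1: S1--a-->S4 (new), S1--b-->S4 (seen)
  visit S2: S2--a-->S3 (new), S2--b-->S2 (seen)
  visit S4: S4--a-->S3 (seen), S4--b-->S4 (seen)
  visit S3: S3--a-->S5 (new), S3--b-->S2 (seen)
  visit S5: S5--a-->S5 (seen), S5--b-->S5 (seen)

Answer: S0, S1, S2, S3, S4, S5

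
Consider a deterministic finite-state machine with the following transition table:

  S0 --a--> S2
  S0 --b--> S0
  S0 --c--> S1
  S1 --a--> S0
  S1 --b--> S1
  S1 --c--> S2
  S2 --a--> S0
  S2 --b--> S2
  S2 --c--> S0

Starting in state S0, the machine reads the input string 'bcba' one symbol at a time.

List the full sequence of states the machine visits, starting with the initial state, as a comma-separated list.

Start: S0
  read 'b': S0 --b--> S0
  read 'c': S0 --c--> S1
  read 'b': S1 --b--> S1
  read 'a': S1 --a--> S0

Answer: S0, S0, S1, S1, S0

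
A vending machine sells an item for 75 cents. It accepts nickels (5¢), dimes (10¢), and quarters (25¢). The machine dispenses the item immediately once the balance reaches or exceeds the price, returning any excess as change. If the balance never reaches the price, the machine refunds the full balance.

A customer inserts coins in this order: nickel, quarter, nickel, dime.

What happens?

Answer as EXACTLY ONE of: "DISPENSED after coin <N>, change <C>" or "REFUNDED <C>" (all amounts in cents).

Answer: REFUNDED 45

Derivation:
Price: 75¢
Coin 1 (nickel, 5¢): balance = 5¢
Coin 2 (quarter, 25¢): balance = 30¢
Coin 3 (nickel, 5¢): balance = 35¢
Coin 4 (dime, 10¢): balance = 45¢
All coins inserted, balance 45¢ < price 75¢ → REFUND 45¢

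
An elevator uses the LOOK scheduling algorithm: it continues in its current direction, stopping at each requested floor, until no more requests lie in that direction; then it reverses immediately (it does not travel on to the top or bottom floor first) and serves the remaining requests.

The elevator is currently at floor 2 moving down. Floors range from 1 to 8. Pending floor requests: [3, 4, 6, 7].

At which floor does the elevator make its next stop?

Current floor: 2, direction: down
Requests above: [3, 4, 6, 7]
Requests below: []
Moving down but no requests below → reverse; nearest above is min([3, 4, 6, 7]) = 3

Answer: 3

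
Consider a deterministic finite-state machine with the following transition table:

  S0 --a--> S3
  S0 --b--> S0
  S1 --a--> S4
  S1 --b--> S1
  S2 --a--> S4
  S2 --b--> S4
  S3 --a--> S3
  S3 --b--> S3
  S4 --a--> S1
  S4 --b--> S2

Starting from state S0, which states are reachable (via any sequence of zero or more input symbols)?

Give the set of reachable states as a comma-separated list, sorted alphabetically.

Answer: S0, S3

Derivation:
BFS from S0:
  visit S0: S0--a-->S3 (new), S0--b-->S0 (seen)
  visit S3: S3--a-->S3 (seen), S3--b-->S3 (seen)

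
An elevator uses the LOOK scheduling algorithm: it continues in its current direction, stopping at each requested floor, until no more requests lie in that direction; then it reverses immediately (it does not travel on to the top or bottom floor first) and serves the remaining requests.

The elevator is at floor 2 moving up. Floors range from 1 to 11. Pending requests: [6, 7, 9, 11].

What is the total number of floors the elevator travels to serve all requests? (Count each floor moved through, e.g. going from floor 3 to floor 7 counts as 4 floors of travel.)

Start at floor 2 moving up, LOOK stop order: [6, 7, 9, 11]
  2 → 6: |6-2| = 4, total = 4
  6 → 7: |7-6| = 1, total = 5
  7 → 9: |9-7| = 2, total = 7
  9 → 11: |11-9| = 2, total = 9

Answer: 9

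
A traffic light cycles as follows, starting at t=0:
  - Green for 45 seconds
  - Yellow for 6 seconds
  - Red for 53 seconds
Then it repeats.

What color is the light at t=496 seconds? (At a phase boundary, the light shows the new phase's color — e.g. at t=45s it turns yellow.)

Answer: red

Derivation:
Cycle length = 45 + 6 + 53 = 104s
t = 496, phase_t = 496 mod 104 = 80
80 >= 51 → RED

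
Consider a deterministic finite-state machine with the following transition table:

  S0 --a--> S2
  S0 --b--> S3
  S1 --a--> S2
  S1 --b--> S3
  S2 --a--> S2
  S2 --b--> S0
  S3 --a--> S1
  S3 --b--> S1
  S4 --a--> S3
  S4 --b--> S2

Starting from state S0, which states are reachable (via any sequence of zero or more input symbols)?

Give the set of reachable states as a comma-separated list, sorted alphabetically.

BFS from S0:
  visit S0: S0--a-->S2 (new), S0--b-->S3 (new)
  visit S2: S2--a-->S2 (seen), S2--b-->S0 (seen)
  visit S3: S3--a-->S1 (new), S3--b-->S1 (seen)
  visit S1: S1--a-->S2 (seen), S1--b-->S3 (seen)

Answer: S0, S1, S2, S3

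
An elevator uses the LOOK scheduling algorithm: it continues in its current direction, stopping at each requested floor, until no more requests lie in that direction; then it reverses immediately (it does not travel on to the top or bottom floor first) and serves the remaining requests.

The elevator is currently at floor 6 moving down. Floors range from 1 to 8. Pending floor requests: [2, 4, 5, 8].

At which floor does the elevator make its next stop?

Answer: 5

Derivation:
Current floor: 6, direction: down
Requests above: [8]
Requests below: [2, 4, 5]
Moving down and requests lie below → nearest below is max([2, 4, 5]) = 5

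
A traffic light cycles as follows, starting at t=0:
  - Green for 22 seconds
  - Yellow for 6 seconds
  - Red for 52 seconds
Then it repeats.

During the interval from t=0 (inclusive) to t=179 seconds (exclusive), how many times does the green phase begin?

Cycle = 22+6+52 = 80s
green phase starts at t = k*80 + 0 for k=0,1,2,...
Need k*80+0 < 179 → k < 2.237
k ∈ {0, ..., 2} → 3 starts

Answer: 3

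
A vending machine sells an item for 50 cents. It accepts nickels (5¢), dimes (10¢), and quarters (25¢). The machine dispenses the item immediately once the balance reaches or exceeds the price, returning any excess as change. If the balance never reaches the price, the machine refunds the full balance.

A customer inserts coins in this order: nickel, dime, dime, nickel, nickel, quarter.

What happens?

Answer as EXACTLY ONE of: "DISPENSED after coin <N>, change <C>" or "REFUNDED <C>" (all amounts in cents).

Answer: DISPENSED after coin 6, change 10

Derivation:
Price: 50¢
Coin 1 (nickel, 5¢): balance = 5¢
Coin 2 (dime, 10¢): balance = 15¢
Coin 3 (dime, 10¢): balance = 25¢
Coin 4 (nickel, 5¢): balance = 30¢
Coin 5 (nickel, 5¢): balance = 35¢
Coin 6 (quarter, 25¢): balance = 60¢
  → balance >= price → DISPENSE, change = 60 - 50 = 10¢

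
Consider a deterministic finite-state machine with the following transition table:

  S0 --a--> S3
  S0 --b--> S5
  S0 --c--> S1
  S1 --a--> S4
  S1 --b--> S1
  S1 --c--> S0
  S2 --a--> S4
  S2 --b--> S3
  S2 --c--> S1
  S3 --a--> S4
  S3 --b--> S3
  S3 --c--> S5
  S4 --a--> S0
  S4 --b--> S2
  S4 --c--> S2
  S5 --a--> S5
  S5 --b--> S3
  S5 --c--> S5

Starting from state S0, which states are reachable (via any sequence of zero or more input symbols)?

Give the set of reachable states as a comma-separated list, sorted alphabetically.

BFS from S0:
  visit S0: S0--a-->S3 (new), S0--b-->S5 (new), S0--c-->S1 (new)
  visit S3: S3--a-->S4 (new), S3--b-->S3 (seen), S3--c-->S5 (seen)
  visit S5: S5--a-->S5 (seen), S5--b-->S3 (seen), S5--c-->S5 (seen)
  visit S1: S1--a-->S4 (seen), S1--b-->S1 (seen), S1--c-->S0 (seen)
  visit S4: S4--a-->S0 (seen), S4--b-->S2 (new), S4--c-->S2 (seen)
  visit S2: S2--a-->S4 (seen), S2--b-->S3 (seen), S2--c-->S1 (seen)

Answer: S0, S1, S2, S3, S4, S5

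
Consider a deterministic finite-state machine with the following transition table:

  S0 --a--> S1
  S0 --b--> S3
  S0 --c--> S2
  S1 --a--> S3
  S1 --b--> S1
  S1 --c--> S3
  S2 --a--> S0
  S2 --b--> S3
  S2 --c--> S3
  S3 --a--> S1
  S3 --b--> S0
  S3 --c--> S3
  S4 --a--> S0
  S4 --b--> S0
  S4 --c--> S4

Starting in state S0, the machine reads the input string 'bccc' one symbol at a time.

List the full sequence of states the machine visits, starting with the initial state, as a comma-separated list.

Start: S0
  read 'b': S0 --b--> S3
  read 'c': S3 --c--> S3
  read 'c': S3 --c--> S3
  read 'c': S3 --c--> S3

Answer: S0, S3, S3, S3, S3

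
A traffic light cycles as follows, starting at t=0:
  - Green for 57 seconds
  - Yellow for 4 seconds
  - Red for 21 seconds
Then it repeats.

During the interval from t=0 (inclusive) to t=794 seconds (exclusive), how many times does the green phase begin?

Answer: 10

Derivation:
Cycle = 57+4+21 = 82s
green phase starts at t = k*82 + 0 for k=0,1,2,...
Need k*82+0 < 794 → k < 9.683
k ∈ {0, ..., 9} → 10 starts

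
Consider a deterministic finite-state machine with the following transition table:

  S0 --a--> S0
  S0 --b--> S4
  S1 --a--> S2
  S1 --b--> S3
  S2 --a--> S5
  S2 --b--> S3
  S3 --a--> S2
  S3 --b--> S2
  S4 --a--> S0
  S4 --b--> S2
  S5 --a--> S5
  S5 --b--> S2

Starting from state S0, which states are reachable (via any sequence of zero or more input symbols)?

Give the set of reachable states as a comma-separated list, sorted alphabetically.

Answer: S0, S2, S3, S4, S5

Derivation:
BFS from S0:
  visit S0: S0--a-->S0 (seen), S0--b-->S4 (new)
  visit S4: S4--a-->S0 (seen), S4--b-->S2 (new)
  visit S2: S2--a-->S5 (new), S2--b-->S3 (new)
  visit S5: S5--a-->S5 (seen), S5--b-->S2 (seen)
  visit S3: S3--a-->S2 (seen), S3--b-->S2 (seen)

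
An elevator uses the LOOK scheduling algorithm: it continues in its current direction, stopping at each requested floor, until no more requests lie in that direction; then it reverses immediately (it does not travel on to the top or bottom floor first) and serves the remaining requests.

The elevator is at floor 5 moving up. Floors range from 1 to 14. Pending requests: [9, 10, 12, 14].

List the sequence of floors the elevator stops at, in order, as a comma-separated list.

Answer: 9, 10, 12, 14

Derivation:
Current: 5, moving UP
Serve above first (ascending): [9, 10, 12, 14]
Then reverse, serve below (descending): []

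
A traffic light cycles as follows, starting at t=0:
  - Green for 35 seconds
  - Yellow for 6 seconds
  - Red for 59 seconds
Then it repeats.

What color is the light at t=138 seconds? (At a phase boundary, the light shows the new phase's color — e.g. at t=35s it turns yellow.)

Answer: yellow

Derivation:
Cycle length = 35 + 6 + 59 = 100s
t = 138, phase_t = 138 mod 100 = 38
35 <= 38 < 41 (yellow end) → YELLOW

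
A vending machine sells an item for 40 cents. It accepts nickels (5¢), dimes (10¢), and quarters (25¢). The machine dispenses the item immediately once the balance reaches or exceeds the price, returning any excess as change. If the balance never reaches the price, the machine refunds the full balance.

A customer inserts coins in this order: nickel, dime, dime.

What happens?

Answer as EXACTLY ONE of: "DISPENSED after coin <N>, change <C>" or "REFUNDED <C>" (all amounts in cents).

Answer: REFUNDED 25

Derivation:
Price: 40¢
Coin 1 (nickel, 5¢): balance = 5¢
Coin 2 (dime, 10¢): balance = 15¢
Coin 3 (dime, 10¢): balance = 25¢
All coins inserted, balance 25¢ < price 40¢ → REFUND 25¢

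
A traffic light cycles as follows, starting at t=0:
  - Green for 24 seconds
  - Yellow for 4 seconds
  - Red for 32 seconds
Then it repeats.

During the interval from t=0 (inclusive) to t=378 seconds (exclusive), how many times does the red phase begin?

Answer: 6

Derivation:
Cycle = 24+4+32 = 60s
red phase starts at t = k*60 + 28 for k=0,1,2,...
Need k*60+28 < 378 → k < 5.833
k ∈ {0, ..., 5} → 6 starts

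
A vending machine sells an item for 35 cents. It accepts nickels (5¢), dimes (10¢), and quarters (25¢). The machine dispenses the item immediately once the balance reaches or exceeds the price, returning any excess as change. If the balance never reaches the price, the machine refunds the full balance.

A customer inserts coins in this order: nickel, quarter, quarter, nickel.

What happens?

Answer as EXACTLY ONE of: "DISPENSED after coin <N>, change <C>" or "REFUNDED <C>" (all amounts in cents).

Price: 35¢
Coin 1 (nickel, 5¢): balance = 5¢
Coin 2 (quarter, 25¢): balance = 30¢
Coin 3 (quarter, 25¢): balance = 55¢
  → balance >= price → DISPENSE, change = 55 - 35 = 20¢

Answer: DISPENSED after coin 3, change 20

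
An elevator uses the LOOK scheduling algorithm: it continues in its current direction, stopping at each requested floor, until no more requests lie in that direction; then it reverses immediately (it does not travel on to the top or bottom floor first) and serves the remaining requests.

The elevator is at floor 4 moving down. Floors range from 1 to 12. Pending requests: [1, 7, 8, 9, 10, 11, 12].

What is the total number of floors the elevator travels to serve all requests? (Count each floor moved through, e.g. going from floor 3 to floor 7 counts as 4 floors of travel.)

Answer: 14

Derivation:
Start at floor 4 moving down, LOOK stop order: [1, 7, 8, 9, 10, 11, 12]
  4 → 1: |1-4| = 3, total = 3
  1 → 7: |7-1| = 6, total = 9
  7 → 8: |8-7| = 1, total = 10
  8 → 9: |9-8| = 1, total = 11
  9 → 10: |10-9| = 1, total = 12
  10 → 11: |11-10| = 1, total = 13
  11 → 12: |12-11| = 1, total = 14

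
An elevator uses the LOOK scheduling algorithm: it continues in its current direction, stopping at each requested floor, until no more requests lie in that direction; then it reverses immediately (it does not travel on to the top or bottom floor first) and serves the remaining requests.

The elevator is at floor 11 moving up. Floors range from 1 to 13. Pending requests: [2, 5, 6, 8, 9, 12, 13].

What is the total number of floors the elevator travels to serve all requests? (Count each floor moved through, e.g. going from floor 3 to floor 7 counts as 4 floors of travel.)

Start at floor 11 moving up, LOOK stop order: [12, 13, 9, 8, 6, 5, 2]
  11 → 12: |12-11| = 1, total = 1
  12 → 13: |13-12| = 1, total = 2
  13 → 9: |9-13| = 4, total = 6
  9 → 8: |8-9| = 1, total = 7
  8 → 6: |6-8| = 2, total = 9
  6 → 5: |5-6| = 1, total = 10
  5 → 2: |2-5| = 3, total = 13

Answer: 13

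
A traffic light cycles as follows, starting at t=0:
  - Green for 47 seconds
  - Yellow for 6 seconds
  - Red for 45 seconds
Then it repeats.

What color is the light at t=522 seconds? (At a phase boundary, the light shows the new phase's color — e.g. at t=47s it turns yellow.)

Answer: green

Derivation:
Cycle length = 47 + 6 + 45 = 98s
t = 522, phase_t = 522 mod 98 = 32
32 < 47 (green end) → GREEN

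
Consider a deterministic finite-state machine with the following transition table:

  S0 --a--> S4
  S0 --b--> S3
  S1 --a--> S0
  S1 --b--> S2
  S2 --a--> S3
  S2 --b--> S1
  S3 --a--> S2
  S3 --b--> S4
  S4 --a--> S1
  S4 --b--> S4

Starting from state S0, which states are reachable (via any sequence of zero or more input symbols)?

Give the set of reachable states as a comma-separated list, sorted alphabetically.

Answer: S0, S1, S2, S3, S4

Derivation:
BFS from S0:
  visit S0: S0--a-->S4 (new), S0--b-->S3 (new)
  visit S4: S4--a-->S1 (new), S4--b-->S4 (seen)
  visit S3: S3--a-->S2 (new), S3--b-->S4 (seen)
  visit S1: S1--a-->S0 (seen), S1--b-->S2 (seen)
  visit S2: S2--a-->S3 (seen), S2--b-->S1 (seen)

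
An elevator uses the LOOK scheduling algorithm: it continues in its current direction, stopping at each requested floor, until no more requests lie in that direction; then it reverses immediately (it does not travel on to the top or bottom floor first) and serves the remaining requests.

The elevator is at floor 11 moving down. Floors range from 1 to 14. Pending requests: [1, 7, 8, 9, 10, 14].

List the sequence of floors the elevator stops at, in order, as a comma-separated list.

Answer: 10, 9, 8, 7, 1, 14

Derivation:
Current: 11, moving DOWN
Serve below first (descending): [10, 9, 8, 7, 1]
Then reverse, serve above (ascending): [14]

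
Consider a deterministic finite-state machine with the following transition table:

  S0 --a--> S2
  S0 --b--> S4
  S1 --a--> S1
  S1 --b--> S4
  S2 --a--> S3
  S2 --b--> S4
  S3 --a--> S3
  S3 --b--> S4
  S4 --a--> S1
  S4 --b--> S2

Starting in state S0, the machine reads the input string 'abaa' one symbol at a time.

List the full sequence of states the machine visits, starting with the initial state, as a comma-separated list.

Start: S0
  read 'a': S0 --a--> S2
  read 'b': S2 --b--> S4
  read 'a': S4 --a--> S1
  read 'a': S1 --a--> S1

Answer: S0, S2, S4, S1, S1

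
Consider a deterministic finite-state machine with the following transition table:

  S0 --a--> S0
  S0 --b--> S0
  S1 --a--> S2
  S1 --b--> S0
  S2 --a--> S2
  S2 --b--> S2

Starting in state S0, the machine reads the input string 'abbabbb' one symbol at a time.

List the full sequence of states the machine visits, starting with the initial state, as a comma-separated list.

Start: S0
  read 'a': S0 --a--> S0
  read 'b': S0 --b--> S0
  read 'b': S0 --b--> S0
  read 'a': S0 --a--> S0
  read 'b': S0 --b--> S0
  read 'b': S0 --b--> S0
  read 'b': S0 --b--> S0

Answer: S0, S0, S0, S0, S0, S0, S0, S0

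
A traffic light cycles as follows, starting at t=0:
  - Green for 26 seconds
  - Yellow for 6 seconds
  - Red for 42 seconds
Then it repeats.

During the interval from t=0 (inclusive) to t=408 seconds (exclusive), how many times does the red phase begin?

Answer: 6

Derivation:
Cycle = 26+6+42 = 74s
red phase starts at t = k*74 + 32 for k=0,1,2,...
Need k*74+32 < 408 → k < 5.081
k ∈ {0, ..., 5} → 6 starts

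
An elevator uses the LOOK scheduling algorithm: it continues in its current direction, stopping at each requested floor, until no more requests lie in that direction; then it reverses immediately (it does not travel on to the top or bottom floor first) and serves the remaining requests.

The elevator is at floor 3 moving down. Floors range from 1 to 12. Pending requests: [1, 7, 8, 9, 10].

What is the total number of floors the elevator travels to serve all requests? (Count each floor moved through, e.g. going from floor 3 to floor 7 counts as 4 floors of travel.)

Start at floor 3 moving down, LOOK stop order: [1, 7, 8, 9, 10]
  3 → 1: |1-3| = 2, total = 2
  1 → 7: |7-1| = 6, total = 8
  7 → 8: |8-7| = 1, total = 9
  8 → 9: |9-8| = 1, total = 10
  9 → 10: |10-9| = 1, total = 11

Answer: 11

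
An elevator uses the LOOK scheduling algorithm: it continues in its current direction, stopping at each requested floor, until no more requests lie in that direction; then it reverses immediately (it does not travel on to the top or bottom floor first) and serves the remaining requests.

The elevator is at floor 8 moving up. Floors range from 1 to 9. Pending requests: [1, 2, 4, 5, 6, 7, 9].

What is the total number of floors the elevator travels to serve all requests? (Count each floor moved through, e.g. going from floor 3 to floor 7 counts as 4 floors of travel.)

Answer: 9

Derivation:
Start at floor 8 moving up, LOOK stop order: [9, 7, 6, 5, 4, 2, 1]
  8 → 9: |9-8| = 1, total = 1
  9 → 7: |7-9| = 2, total = 3
  7 → 6: |6-7| = 1, total = 4
  6 → 5: |5-6| = 1, total = 5
  5 → 4: |4-5| = 1, total = 6
  4 → 2: |2-4| = 2, total = 8
  2 → 1: |1-2| = 1, total = 9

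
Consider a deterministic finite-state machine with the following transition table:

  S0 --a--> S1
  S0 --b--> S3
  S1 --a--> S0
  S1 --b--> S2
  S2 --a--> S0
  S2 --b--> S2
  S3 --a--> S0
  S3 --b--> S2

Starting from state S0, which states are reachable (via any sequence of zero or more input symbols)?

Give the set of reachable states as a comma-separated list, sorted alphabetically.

Answer: S0, S1, S2, S3

Derivation:
BFS from S0:
  visit S0: S0--a-->S1 (new), S0--b-->S3 (new)
  visit S1: S1--a-->S0 (seen), S1--b-->S2 (new)
  visit S3: S3--a-->S0 (seen), S3--b-->S2 (seen)
  visit S2: S2--a-->S0 (seen), S2--b-->S2 (seen)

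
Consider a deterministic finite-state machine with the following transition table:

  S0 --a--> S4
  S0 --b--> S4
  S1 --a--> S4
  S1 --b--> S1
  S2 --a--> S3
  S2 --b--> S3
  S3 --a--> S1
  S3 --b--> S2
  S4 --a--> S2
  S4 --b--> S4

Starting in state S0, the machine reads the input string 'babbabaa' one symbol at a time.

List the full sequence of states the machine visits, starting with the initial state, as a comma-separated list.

Answer: S0, S4, S2, S3, S2, S3, S2, S3, S1

Derivation:
Start: S0
  read 'b': S0 --b--> S4
  read 'a': S4 --a--> S2
  read 'b': S2 --b--> S3
  read 'b': S3 --b--> S2
  read 'a': S2 --a--> S3
  read 'b': S3 --b--> S2
  read 'a': S2 --a--> S3
  read 'a': S3 --a--> S1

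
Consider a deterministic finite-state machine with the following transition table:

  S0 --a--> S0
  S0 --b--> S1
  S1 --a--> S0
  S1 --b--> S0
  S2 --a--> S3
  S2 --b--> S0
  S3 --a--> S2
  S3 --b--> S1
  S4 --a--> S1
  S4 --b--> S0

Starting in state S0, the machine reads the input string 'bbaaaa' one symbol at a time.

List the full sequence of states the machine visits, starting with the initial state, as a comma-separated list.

Start: S0
  read 'b': S0 --b--> S1
  read 'b': S1 --b--> S0
  read 'a': S0 --a--> S0
  read 'a': S0 --a--> S0
  read 'a': S0 --a--> S0
  read 'a': S0 --a--> S0

Answer: S0, S1, S0, S0, S0, S0, S0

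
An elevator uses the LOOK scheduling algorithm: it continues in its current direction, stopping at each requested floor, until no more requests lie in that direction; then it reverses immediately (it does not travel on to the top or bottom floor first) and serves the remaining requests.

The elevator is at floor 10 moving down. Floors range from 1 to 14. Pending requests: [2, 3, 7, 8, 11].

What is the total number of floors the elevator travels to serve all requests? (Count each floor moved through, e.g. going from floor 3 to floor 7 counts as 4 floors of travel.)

Answer: 17

Derivation:
Start at floor 10 moving down, LOOK stop order: [8, 7, 3, 2, 11]
  10 → 8: |8-10| = 2, total = 2
  8 → 7: |7-8| = 1, total = 3
  7 → 3: |3-7| = 4, total = 7
  3 → 2: |2-3| = 1, total = 8
  2 → 11: |11-2| = 9, total = 17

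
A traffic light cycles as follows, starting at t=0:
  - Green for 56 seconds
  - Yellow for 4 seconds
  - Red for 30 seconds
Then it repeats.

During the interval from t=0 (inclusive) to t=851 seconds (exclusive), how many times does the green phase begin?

Cycle = 56+4+30 = 90s
green phase starts at t = k*90 + 0 for k=0,1,2,...
Need k*90+0 < 851 → k < 9.456
k ∈ {0, ..., 9} → 10 starts

Answer: 10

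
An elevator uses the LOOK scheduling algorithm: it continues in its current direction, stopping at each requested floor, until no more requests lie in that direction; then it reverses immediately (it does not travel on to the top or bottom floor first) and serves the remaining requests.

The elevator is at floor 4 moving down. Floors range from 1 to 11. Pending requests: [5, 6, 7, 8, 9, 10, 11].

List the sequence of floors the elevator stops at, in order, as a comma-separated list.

Answer: 5, 6, 7, 8, 9, 10, 11

Derivation:
Current: 4, moving DOWN
Serve below first (descending): []
Then reverse, serve above (ascending): [5, 6, 7, 8, 9, 10, 11]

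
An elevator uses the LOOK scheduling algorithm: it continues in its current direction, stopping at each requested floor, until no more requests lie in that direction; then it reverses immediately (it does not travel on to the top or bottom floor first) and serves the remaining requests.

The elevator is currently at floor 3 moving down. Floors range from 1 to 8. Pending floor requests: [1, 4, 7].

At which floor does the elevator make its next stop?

Answer: 1

Derivation:
Current floor: 3, direction: down
Requests above: [4, 7]
Requests below: [1]
Moving down and requests lie below → nearest below is max([1]) = 1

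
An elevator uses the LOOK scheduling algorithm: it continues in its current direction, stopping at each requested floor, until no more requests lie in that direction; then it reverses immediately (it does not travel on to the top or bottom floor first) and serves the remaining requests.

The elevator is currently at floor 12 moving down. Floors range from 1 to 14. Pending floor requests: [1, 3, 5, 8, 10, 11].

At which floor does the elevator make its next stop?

Current floor: 12, direction: down
Requests above: []
Requests below: [1, 3, 5, 8, 10, 11]
Moving down and requests lie below → nearest below is max([1, 3, 5, 8, 10, 11]) = 11

Answer: 11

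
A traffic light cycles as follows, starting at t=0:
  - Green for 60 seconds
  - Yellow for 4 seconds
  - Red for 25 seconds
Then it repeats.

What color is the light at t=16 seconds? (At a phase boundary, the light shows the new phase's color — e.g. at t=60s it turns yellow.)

Answer: green

Derivation:
Cycle length = 60 + 4 + 25 = 89s
t = 16, phase_t = 16 mod 89 = 16
16 < 60 (green end) → GREEN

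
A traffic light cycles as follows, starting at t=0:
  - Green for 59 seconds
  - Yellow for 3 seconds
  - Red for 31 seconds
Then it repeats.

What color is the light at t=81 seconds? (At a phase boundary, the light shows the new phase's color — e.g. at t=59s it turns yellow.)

Cycle length = 59 + 3 + 31 = 93s
t = 81, phase_t = 81 mod 93 = 81
81 >= 62 → RED

Answer: red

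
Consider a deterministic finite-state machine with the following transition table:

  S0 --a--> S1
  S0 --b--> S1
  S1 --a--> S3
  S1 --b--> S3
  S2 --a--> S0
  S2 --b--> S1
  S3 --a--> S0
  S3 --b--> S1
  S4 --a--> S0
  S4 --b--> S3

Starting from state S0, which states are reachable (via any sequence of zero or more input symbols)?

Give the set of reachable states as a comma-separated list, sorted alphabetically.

BFS from S0:
  visit S0: S0--a-->S1 (new), S0--b-->S1 (seen)
  visit S1: S1--a-->S3 (new), S1--b-->S3 (seen)
  visit S3: S3--a-->S0 (seen), S3--b-->S1 (seen)

Answer: S0, S1, S3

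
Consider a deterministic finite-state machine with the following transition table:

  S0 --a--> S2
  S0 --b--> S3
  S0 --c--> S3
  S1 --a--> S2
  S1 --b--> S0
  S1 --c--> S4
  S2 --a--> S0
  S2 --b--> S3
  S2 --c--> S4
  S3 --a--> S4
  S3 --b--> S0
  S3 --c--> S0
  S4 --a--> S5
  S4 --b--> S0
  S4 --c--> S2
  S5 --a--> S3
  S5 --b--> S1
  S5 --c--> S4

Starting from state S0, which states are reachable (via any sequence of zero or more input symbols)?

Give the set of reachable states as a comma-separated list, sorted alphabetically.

BFS from S0:
  visit S0: S0--a-->S2 (new), S0--b-->S3 (new), S0--c-->S3 (seen)
  visit S2: S2--a-->S0 (seen), S2--b-->S3 (seen), S2--c-->S4 (new)
  visit S3: S3--a-->S4 (seen), S3--b-->S0 (seen), S3--c-->S0 (seen)
  visit S4: S4--a-->S5 (new), S4--b-->S0 (seen), S4--c-->S2 (seen)
  visit S5: S5--a-->S3 (seen), S5--b-->S1 (new), S5--c-->S4 (seen)
  visit S1: S1--a-->S2 (seen), S1--b-->S0 (seen), S1--c-->S4 (seen)

Answer: S0, S1, S2, S3, S4, S5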